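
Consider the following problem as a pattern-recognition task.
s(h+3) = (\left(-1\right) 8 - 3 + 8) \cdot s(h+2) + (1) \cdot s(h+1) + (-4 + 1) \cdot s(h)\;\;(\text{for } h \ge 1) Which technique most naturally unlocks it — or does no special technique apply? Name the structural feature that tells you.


Technique: the characteristic-root method — linear, homogeneous, constant coefficients: solutions of the form r^h exist — find the roots of the characteristic polynomial.


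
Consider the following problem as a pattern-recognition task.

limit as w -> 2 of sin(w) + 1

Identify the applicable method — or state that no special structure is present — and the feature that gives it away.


Diagnosis: no special technique — no vanishing denominator and no indeterminate clash at the point — evaluation is immediate.


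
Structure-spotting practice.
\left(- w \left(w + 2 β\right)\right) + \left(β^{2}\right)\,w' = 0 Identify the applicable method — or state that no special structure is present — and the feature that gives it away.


Verdict: the homogeneous substitution — the slope is degree-zero homogeneous: the ratio substitution v = w/β collapses it. This doubles as a Bernoulli equation in the unknown as written; the homogeneous route needs no setup at all.


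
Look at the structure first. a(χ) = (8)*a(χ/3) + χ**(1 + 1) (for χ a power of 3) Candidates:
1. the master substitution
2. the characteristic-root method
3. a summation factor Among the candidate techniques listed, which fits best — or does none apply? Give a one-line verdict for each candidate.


Technique: the master substitution — a divide-and-conquer shape: argument χ/3, so change variables with χ = 3^m and solve the linear version.
- the master substitution — applicable, and directly so.
- the characteristic-root method — a divided-index call is not the fixed-shift linear shape that characteristic roots solve.
- a summation factor: the recursion divides its index rather than shifting it — there is no previous-term chain for a summation factor to telescope.


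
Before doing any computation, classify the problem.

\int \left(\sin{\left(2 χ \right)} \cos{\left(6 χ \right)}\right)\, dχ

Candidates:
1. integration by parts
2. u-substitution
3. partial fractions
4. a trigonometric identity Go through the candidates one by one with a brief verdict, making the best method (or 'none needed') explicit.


Technique: a trigonometric identity — the product \sin{\left(2 χ \right)} \cos{\left(6 χ \right)} converts to a sum of single-frequency sinusoids via the product-to-sum identity.
- integration by parts — not the natural route: no polynomial-kernel product appears — a recursive parts reduction of the trigonometric product exists, but the identity rewrite is direct.
- u-substitution — no subexpression of the integrand serves as a whole-integral substitution inner — individual terms may offer their own, but none carries its derivative as a factor of the full integrand; a working change of variable would have to be constructed from outside the expression.
- partial fractions: there is no rational-function structure to decompose.
- a trigonometric identity: yes, a natural case for it.


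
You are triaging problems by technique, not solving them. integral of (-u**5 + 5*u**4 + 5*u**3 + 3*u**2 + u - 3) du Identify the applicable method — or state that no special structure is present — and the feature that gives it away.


Verdict: no special technique — scan for structure and find none: constant multiples of powers of u, integrate directly.


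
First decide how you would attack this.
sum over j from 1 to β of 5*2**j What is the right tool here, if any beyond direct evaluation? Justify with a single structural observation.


Diagnosis: the geometric series formula — term-over-term division gives 2 every time — index-free ratio, geometric sum formula applies.


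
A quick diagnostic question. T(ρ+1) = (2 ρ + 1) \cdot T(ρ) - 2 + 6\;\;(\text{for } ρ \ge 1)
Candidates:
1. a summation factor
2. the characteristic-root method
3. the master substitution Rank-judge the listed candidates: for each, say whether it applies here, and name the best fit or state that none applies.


Verdict: a summation factor — first-order, linear, moving coefficient 2 ρ + 1: the discrete analogue of an integrating factor handles it.
- a summation factor — applies; the problem has the shape this method handles.
- the characteristic-root method: the coefficients change with the index, which the root method cannot absorb.
- the master substitution — with no divided-index recursive call, reindexing by powers of a base buys nothing.


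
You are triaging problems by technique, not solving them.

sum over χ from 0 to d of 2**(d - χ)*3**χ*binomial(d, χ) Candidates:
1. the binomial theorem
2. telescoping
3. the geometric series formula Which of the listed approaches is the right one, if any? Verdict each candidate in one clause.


Diagnosis: the binomial theorem — binomial coefficients against complementary powers of 3 and 2: recognize the binomial expansion and resum.
- the binomial theorem — yes — fits the structure here.
- telescoping — computed from the summand as displayed, the partial sums build up without the pairwise collapse telescoping exploits.
- the geometric series formula: consecutive terms are not related by a fixed multiplier.


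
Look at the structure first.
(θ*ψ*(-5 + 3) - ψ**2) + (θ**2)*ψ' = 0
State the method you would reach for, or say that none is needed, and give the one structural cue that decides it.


Method: the homogeneous substitution — solved for the derivative, the right side is unchanged under scaling θ and ψ together — it depends only on the ratio ψ/θ, so substitute a single ratio variable. This doubles as a Bernoulli equation in the unknown as written; the homogeneous route needs no setup at all.


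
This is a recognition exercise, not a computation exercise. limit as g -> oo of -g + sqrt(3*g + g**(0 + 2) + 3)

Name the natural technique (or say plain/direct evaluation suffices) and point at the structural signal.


Verdict: conjugate multiplication — an infinity-minus-infinity difference with a surviving radical — multiply by the conjugate to cancel the divergence.


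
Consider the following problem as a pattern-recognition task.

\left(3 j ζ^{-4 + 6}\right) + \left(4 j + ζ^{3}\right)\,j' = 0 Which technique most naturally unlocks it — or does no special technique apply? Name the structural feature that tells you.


Technique: the exact-equation method — equality of cross partials is the green light — assemble the potential function term by term.


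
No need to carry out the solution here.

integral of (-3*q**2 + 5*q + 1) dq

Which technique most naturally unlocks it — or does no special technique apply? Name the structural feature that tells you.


Technique: no special technique — every term is a constant multiple of a power of q; term-wise power-rule integration needs no preliminary transformation.


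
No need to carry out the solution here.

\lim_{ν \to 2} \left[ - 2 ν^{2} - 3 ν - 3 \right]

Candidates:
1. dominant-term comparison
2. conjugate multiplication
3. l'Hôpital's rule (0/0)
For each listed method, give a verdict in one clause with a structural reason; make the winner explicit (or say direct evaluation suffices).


Method: no special technique — the expression is continuous at 2 — substitute and evaluate; no indeterminate form appears.
- dominant-term comparison — this limit is not decided by comparing polynomial growth at infinity.
- conjugate multiplication: rationalization has no target — no divergent radical difference appears.
- l'Hôpital's rule (0/0) — substituting the point produces a determinate value, not a 0 over 0 clash.


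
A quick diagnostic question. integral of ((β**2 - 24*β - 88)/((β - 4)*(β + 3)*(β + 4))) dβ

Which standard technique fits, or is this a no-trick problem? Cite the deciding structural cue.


Method: partial fractions — the bottom factors while the top stays lower-degree — split into simple fractions and integrate piece by piece.


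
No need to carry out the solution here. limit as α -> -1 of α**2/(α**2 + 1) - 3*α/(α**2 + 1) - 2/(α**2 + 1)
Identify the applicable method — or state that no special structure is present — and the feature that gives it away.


Best approach: no special technique — no denominator vanishes and nothing blows up at -1: direct substitution is the whole computation.


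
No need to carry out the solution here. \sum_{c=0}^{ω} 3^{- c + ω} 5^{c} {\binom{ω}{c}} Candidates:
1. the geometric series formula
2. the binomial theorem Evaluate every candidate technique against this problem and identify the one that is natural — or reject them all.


Technique: the binomial theorem — the summand is term c of a binomial expansion in 5 and 3; the whole sum is a single power.
- the geometric series formula — consecutive terms are not related by a fixed multiplier.
- the binomial theorem — yes, a natural case for it.


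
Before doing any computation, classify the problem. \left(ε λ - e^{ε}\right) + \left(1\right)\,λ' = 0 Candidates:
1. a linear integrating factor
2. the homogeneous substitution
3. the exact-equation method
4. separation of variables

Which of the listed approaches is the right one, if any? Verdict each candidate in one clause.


Diagnosis: a linear integrating factor — linear in the unknown with genuine forcing: multiply through by the exponential of the integrated coefficient and the left side closes into one derivative.
- a linear integrating factor: yes, a natural case for it.
- the homogeneous substitution: the slope changes under joint rescaling, failing the degree-zero test.
- the exact-equation method — no potential function has this form as its differential, as written.
- separation of variables: no algebra isolates the independent variable on one side and the unknown on the other.


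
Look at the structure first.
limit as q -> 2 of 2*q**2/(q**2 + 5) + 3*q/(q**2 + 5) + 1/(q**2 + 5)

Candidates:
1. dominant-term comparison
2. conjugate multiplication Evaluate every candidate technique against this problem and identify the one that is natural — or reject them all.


Verdict: no special technique — the function is continuous at 2; evaluation is itself the limit, no machinery required.
- dominant-term comparison — this is not a rational comparison of growth rates at infinity.
- conjugate multiplication — the conjugate move applies to radical differences, which this is not.


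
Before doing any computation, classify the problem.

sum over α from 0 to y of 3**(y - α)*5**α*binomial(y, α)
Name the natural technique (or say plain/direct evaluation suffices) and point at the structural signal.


Technique: the binomial theorem — the summand is term α of a binomial expansion in 5 and 3; the whole sum is a single power.


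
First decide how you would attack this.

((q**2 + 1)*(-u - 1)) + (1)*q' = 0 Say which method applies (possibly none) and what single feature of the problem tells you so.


Method: separation of variables — one side of the product carries the independent variable, the other the unknown — the textbook separation shape.


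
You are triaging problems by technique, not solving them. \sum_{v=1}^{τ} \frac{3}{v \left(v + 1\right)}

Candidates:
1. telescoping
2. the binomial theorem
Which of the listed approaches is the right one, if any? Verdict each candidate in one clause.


Diagnosis: telescoping — \frac{3}{v \left(v + 1\right)} is a collapsed telescope: expand it into simple fractions to see the cancellation.
- telescoping: a fit — the right tool for this form.
- the binomial theorem — no binomial coefficients pair up with complementary powers here.


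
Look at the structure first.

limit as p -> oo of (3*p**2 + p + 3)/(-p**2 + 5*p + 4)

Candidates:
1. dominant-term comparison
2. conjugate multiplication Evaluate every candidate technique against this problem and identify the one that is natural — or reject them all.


Technique: dominant-term comparison — divide through by the highest power of p; every lower-order term dies and the dominant terms decide the limit.
- dominant-term comparison — a fit — the right tool for this form.
- conjugate multiplication: rationalization has no target — no divergent radical difference appears.


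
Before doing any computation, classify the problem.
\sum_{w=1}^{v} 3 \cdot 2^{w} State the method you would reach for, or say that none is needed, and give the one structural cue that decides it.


Technique: the geometric series formula — consecutive terms stand in a fixed index-free ratio — the geometric sum formula closes it.


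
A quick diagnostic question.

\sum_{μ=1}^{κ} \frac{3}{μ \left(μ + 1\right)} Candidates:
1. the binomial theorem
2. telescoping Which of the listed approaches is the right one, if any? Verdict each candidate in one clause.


Verdict: telescoping — after splitting \frac{3}{μ \left(μ + 1\right)} into partial fractions, the pieces are shifted copies of one function and cancel telescopically.
- the binomial theorem — there is no pair of bases whose matched powers would reassemble into a single binomial power.
- telescoping — yes, a natural case for it.


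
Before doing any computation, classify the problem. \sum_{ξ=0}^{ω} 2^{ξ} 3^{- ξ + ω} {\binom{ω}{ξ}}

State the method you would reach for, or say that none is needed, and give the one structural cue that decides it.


Diagnosis: the binomial theorem — terms weighting {\binom{ω}{ξ}} against matched powers of 2 and 3 reassemble into (2 + 3)^ω by the binomial theorem.


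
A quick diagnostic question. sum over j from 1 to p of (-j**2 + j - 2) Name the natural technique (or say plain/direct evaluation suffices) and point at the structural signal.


Method: no special technique — with only polynomial terms in j present, the classical sum-of-powers identities are all you need.


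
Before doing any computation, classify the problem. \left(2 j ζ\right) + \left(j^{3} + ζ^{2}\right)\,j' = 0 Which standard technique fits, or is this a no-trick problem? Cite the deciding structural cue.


Verdict: the exact-equation method — equality of cross partials is the green light — assemble the potential function term by term.


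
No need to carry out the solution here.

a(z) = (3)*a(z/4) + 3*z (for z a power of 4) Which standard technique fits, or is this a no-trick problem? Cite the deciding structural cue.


Technique: the master substitution — recursion at z/4 is multiplicative in the index; logarithmic reindexing via z = 4^m linearizes it.


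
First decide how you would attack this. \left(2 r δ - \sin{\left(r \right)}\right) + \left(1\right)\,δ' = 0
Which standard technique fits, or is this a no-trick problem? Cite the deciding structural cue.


Technique: a linear integrating factor — the unknown enters only to the first power against a nonzero forcing term — the integrating-factor template applies directly.


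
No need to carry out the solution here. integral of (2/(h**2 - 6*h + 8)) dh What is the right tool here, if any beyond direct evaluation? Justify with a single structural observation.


Verdict: partial fractions — the bottom factors while the top stays lower-degree — split into simple fractions and integrate piece by piece.


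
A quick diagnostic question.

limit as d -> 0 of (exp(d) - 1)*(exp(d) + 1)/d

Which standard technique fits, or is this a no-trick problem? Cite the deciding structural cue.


Diagnosis: l'Hôpital's rule (0/0) — the 0/0 form at 0 is the signature situation for l'Hôpital's rule. Known elementary limits would finish this too — the rule just bypasses the case analysis.


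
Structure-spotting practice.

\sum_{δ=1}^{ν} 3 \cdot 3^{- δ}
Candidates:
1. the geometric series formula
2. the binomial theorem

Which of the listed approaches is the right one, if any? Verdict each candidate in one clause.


Diagnosis: the geometric series formula — consecutive terms stand in a fixed index-free ratio — the geometric sum formula closes it.
- the geometric series formula: yes, a natural case for it.
- the binomial theorem: the terms lack the binomial-coefficient-weighted complementary-power pattern of an expansion.


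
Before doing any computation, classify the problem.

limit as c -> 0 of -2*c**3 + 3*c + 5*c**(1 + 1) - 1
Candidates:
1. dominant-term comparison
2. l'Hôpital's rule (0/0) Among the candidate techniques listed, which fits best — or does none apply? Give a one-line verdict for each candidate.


Best approach: no special technique — no denominator vanishes and nothing blows up at 0: direct substitution is the whole computation.
- dominant-term comparison: this limit is not decided by comparing polynomial growth at infinity.
- l'Hôpital's rule (0/0): substituting the point produces a determinate value, not a 0 over 0 clash.


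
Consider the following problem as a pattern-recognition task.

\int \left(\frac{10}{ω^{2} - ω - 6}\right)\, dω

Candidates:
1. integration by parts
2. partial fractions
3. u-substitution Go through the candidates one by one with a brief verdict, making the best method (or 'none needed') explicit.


Best approach: partial fractions — a proper rational integrand over the factorable ω^{2} - ω - 6: partial fractions reduce it to elementary pieces.
- integration by parts: the nonconstant-polynomial-times-standard-kernel pattern (an exp, sine, cosine, or logarithm partner) is absent.
- partial fractions — applies; the problem has the shape this method handles.
- u-substitution — no subexpression of the integrand pairs with its own derivative as a factor — individual terms may offer their own substitutions, but any change of variable covering the whole integral would have to be constructed from outside the expression.


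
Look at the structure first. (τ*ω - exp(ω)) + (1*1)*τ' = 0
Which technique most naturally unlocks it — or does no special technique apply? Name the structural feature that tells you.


Verdict: a linear integrating factor — arrange it as τ' + ω·τ = (the forcing term) and the integrating factor does the rest.


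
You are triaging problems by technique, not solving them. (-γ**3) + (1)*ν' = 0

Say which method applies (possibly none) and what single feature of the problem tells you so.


Best approach: no special technique — solved for the derivative, no ν appears — this is antidifferentiation in γ wearing ODE clothing.


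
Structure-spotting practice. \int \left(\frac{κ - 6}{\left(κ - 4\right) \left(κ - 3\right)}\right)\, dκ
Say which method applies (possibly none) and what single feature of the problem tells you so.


Technique: partial fractions — a proper rational integrand whose denominator splits into simpler factors — decompose into partial fractions first.


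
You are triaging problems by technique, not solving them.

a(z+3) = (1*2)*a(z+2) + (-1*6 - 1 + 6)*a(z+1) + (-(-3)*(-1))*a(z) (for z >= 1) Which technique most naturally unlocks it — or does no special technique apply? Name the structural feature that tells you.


Technique: the characteristic-root method — try a geometric ansatz r^z: constant coefficients turn the recurrence into one polynomial equation in r.


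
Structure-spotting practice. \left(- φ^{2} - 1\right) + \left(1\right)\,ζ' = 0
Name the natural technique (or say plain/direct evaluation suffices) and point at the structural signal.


Diagnosis: no special technique — the slope is a pure function of φ; integrate both sides and be done.


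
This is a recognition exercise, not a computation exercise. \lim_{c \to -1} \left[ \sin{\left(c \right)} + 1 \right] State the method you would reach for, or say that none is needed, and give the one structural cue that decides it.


Verdict: no special technique — no denominator vanishes and nothing blows up at -1: direct substitution is the whole computation.


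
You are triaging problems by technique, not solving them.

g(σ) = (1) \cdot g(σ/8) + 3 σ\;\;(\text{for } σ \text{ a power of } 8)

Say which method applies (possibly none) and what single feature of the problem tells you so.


Best approach: the master substitution — the argument shrinks by the factor 8, so measure the index on a logarithmic scale and the recursion becomes a shift.


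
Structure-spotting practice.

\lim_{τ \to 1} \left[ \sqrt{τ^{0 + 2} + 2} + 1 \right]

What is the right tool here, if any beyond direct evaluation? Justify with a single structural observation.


Method: no special technique — nothing blocks direct substitution at 1: plug in and finish.


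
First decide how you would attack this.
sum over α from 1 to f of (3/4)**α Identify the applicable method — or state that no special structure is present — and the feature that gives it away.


Verdict: the geometric series formula — each summand is the previous one scaled by 3/4; that constant multiplier is itself the geometric structure.


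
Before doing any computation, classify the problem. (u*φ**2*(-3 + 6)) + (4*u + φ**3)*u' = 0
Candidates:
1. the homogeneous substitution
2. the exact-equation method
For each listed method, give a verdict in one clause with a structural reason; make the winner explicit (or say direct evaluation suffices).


Method: the exact-equation method — equality of cross partials is the green light — assemble the potential function term by term.
- the homogeneous substitution — the slope is not a function of the ratio of the variables alone.
- the exact-equation method — applicable, and directly so.


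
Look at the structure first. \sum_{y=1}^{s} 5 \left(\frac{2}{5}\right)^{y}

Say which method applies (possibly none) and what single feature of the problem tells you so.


Verdict: the geometric series formula — each term is \frac{2}{5} times the previous one, so the geometric-series formula applies directly.


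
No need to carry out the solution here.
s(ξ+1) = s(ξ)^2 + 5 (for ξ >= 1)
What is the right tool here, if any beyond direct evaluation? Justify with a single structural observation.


Best approach: no special technique — the sequence value feeds back through itself nonlinearly — linear superposition fails, and every superposition-based closed form fails with it.


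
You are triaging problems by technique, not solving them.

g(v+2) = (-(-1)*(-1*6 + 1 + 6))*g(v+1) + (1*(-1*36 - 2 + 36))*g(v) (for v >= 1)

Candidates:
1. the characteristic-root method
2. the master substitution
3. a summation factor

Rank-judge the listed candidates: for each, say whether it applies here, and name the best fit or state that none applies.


Technique: the characteristic-root method — try a geometric ansatz r^v: constant coefficients turn the recurrence into one polynomial equation in r.
- the characteristic-root method — applicable, and directly so.
- the master substitution: there is no divide-the-index recursive argument.
- a summation factor: the recurrence reaches back more than one step, outside the first-order family a summation factor normalizes.


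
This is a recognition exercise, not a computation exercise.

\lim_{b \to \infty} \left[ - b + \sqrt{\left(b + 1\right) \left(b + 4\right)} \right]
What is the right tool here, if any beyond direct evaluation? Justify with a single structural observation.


Diagnosis: conjugate multiplication — both pieces blow up but their difference is finite; the conjugate trick rationalizes \sqrt{\left(b + 1\right) \left(b + 4\right)} - b.


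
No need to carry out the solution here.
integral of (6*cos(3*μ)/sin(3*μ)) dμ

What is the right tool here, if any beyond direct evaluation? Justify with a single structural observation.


Technique: u-substitution — spotting that 6*cos(3*μ) is a constant multiple of the derivative of sin(3*μ) is the key observation — substitute u = sin(3*μ) and the integral becomes one-dimensional in u.


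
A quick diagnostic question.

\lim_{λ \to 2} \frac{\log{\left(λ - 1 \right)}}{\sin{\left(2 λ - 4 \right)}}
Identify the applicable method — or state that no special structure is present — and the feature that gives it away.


Best approach: l'Hôpital's rule (0/0) — numerator and denominator both vanish at 2 — a genuine 0/0 form, which is exactly when l'Hôpital applies. A first-order expansion at the point is an equally standard path; the rule packages it.


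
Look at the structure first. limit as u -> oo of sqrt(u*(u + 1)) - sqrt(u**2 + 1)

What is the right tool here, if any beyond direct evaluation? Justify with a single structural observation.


Best approach: conjugate multiplication — two divergent pieces with a minus sign between them and a radical in the mix: rationalize sqrt(u*(u + 1)) - sqrt(u**2 + 1) before any limit law applies.


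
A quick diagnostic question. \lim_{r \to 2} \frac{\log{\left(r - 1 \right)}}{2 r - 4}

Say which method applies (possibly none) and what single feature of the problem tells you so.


Best approach: l'Hôpital's rule (0/0) — numerator and denominator both vanish at 2 — a genuine 0/0 form, which is exactly when l'Hôpital applies. Known elementary limits would finish this too — the rule just bypasses the case analysis.


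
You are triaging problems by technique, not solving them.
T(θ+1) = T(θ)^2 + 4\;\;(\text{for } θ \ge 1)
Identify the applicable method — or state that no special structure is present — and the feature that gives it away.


Verdict: no special technique — the update rule curves (it is not linear in the unknown sequence), so no superposition-based closed form attaches — iterate or study it directly.


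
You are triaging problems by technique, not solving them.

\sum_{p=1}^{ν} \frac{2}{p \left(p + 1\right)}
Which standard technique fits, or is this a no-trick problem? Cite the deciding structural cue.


Method: telescoping — \frac{2}{p \left(p + 1\right)} hides a difference of shifted reciprocals — decompose it and the middle of the sum vanishes.


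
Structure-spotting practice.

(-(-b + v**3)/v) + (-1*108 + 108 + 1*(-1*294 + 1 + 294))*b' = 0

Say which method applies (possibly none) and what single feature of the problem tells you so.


Technique: a linear integrating factor — the unknown enters only to the first power against a nonzero forcing term — the integrating-factor template applies directly.


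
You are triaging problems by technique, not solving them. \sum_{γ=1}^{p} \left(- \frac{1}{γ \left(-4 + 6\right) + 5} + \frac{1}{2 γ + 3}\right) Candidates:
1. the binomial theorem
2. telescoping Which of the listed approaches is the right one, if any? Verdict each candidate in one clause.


Method: telescoping — spot the paired structure — each term adds \frac{1}{2 γ + 3} and subtracts its successor value, which the next term restores: the definition of a telescoping chain.
- the binomial theorem: the summand does not match any term pattern of an expanded binomial power.
- telescoping: a fit — the right tool for this form.


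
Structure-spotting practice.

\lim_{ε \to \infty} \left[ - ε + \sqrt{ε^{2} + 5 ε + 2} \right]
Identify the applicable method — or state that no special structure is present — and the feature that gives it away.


Method: conjugate multiplication — this difference gives up after one conjugate multiplication — the radical structure cancels against its conjugate.


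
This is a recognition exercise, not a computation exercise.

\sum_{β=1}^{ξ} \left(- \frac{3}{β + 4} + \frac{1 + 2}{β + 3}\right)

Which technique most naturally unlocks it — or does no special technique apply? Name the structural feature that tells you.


Best approach: telescoping — difference-of-shifts structure (each term adds \frac{1 + 2}{β + 3}, then subtracts its one-index-advanced value, which the following term adds back) leaves only the first and last pieces standing.


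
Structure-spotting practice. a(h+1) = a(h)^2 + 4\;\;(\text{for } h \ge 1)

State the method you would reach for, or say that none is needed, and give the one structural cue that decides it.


Method: no special technique — the map from one term to the next is curved, not linear, so linear closed-form machinery does not attach.


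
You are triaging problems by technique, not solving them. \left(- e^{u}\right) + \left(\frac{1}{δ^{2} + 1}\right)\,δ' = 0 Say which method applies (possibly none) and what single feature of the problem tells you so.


Method: separation of variables — one side of the product carries the independent variable, the other the unknown — the textbook separation shape. The equation is exact as it stands too — a potential function exists — though separation reads the split structure directly.


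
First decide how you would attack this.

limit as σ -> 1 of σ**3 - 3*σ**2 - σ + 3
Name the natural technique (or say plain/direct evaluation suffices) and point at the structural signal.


Verdict: no special technique — the function is continuous at 1; evaluation is itself the limit, no machinery required.


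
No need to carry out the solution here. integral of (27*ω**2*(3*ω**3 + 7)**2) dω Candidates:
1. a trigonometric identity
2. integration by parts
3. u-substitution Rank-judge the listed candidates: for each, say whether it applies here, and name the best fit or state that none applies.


Method: u-substitution — a chain-rule shadow: 27*ω**2 alongside a function of 3*ω**3 + 7 means u = 3*ω**3 + 7 unwinds the composition in one step. Expanding everything out would also get there; the substitution is the systematic route.
- a trigonometric identity — there is no trigonometric structure at all — the integrand carries no sine or cosine to rewrite.
- integration by parts — splitting off a factor buys nothing — the integrand integrates directly without parts.
- u-substitution — applicable, and directly so.


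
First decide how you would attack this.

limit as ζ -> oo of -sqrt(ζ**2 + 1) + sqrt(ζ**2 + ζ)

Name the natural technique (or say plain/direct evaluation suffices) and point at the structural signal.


Diagnosis: conjugate multiplication — sqrt(ζ**2 + ζ) and sqrt(ζ**2 + 1) both blow up, but their difference is tame once the conjugate rationalizes it.


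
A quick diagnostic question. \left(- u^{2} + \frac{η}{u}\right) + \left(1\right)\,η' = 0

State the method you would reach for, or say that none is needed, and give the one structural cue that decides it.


Best approach: a linear integrating factor — linear in the unknown with genuine forcing: multiply through by the exponential of the integrated coefficient and the left side closes into one derivative.


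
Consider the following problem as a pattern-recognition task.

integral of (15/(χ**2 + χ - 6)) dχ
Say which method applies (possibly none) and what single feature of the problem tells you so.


Verdict: partial fractions — each factor of χ**2 + χ - 6 owns one elementary piece of the integrand — separate them and integrate piecewise.


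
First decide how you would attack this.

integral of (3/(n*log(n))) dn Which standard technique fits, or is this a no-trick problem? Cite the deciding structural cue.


Best approach: u-substitution — read it as f(log(n)) times a constant multiple of d(log(n)): one substitution, u = log(n), finishes it.


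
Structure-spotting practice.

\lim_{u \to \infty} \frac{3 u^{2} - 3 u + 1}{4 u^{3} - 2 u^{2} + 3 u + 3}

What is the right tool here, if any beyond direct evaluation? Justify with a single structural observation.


Diagnosis: dominant-term comparison — growth-rate triage: the leading powers of u decide the limit, everything else is noise. As a single quotient, the ∞/∞ shape would yield to repeated differentiation as well — the growth comparison gets there in one look.


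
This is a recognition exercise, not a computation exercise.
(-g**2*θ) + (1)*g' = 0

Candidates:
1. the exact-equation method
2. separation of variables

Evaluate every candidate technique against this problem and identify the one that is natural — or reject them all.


Best approach: separation of variables — solved for the derivative, the right side factors as θ times g**2 — all θ-dependence separates from all g-dependence.
- the exact-equation method — the cross partial derivatives disagree, so no single potential exists.
- separation of variables — applicable, and directly so.


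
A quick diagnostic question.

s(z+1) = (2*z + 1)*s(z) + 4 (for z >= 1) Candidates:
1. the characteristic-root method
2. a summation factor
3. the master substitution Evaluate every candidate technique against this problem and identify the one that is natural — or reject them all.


Method: a summation factor — first-order, linear, moving coefficient 2*z + 1: the discrete analogue of an integrating factor handles it.
- the characteristic-root method — the coefficients change with the index, which the root method cannot absorb.
- a summation factor: a fit — the right tool for this form.
- the master substitution — no fixed divisor shrinks the index between calls.


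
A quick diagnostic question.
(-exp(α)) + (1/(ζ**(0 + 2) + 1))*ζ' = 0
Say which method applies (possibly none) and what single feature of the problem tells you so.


Verdict: separation of variables — solved for the derivative, the right side splits multiplicatively into a function of each variable alone — divide and integrate each side. The cross-partial test also passes here (vacuously, each side single-variable); the potential-function route would work, separation is simply more immediate.


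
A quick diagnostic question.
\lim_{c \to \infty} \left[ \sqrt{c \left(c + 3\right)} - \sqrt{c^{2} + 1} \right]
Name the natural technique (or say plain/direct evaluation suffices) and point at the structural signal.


Method: conjugate multiplication — divergence minus divergence hides a finite answer — expose it by pairing \sqrt{c \left(c + 3\right)} - \sqrt{c^{2} + 1} with its conjugate.


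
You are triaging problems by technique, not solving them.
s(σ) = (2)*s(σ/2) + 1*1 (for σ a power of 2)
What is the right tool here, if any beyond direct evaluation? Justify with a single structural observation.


Method: the master substitution — the recursive call is at index σ/2 rather than a shift, a divide-and-conquer shape — substituting σ = 2^m linearizes it.


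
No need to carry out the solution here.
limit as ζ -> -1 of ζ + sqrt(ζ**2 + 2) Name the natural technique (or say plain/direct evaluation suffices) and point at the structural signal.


Verdict: no special technique — nothing blocks direct substitution at -1: plug in and finish.


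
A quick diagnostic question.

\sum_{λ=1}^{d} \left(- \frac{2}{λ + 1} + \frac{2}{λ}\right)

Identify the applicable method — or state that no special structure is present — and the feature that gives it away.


Verdict: telescoping — a difference of consecutive values of one function (\frac{2}{λ} at one index and the next) — telescoping by construction.


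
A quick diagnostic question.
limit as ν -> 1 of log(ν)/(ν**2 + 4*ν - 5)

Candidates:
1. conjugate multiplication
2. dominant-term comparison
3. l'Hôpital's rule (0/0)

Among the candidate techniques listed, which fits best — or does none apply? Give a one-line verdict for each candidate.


Technique: l'Hôpital's rule (0/0) — numerator and denominator both vanish at 1 — a genuine 0/0 form, which is exactly when l'Hôpital applies. Expanding numerator and denominator to first order gives the same value — the rule automates exactly that.
- conjugate multiplication: no divergent radical difference is present for a conjugate pair to cancel.
- dominant-term comparison: no dominant-degree comparison decides it.
- l'Hôpital's rule (0/0) — yes — fits the structure here.


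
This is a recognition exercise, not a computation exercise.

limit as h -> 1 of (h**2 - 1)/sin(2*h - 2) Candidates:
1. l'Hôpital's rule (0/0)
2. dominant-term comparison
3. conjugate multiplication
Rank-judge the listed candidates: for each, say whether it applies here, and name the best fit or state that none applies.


Diagnosis: l'Hôpital's rule (0/0) — the 0/0 form at 1 is the signature situation for l'Hôpital's rule. A local series expansion at the point resolves it as well; the rule is the packaged version of that step.
- l'Hôpital's rule (0/0) — yes, a natural case for it.
- dominant-term comparison — this limit is not decided by comparing leading-term growth at infinity.
- conjugate multiplication: multiplying by a conjugate would not remove any indeterminacy here.


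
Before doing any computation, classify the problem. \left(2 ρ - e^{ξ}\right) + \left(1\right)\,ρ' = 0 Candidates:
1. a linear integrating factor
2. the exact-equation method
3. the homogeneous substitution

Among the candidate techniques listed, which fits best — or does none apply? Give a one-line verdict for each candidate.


Method: a linear integrating factor — the unknown enters only to the first power against a nonzero forcing term — the integrating-factor template applies directly.
- a linear integrating factor — a fit — the right tool for this form.
- the exact-equation method — the cross partial derivatives disagree, so no single potential exists.
- the homogeneous substitution — the slope does not depend on the ratio of the variables alone.


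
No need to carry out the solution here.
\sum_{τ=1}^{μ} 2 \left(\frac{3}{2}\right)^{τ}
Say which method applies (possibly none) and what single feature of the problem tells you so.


Verdict: the geometric series formula — term-over-term division gives \frac{3}{2} every time — index-free ratio, geometric sum formula applies.


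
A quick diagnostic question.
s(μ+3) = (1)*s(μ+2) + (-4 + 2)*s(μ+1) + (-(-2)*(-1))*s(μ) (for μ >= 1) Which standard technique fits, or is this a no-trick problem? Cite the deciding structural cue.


Verdict: the characteristic-root method — try a geometric ansatz r^μ: constant coefficients turn the recurrence into one polynomial equation in r.


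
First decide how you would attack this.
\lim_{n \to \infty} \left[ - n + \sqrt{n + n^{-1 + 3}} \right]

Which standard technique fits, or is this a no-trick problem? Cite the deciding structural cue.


Best approach: conjugate multiplication — neither \sqrt{n + n^{-1 + 3}} nor n converges alone, so rewrite their difference as a conjugate-rationalized quotient first.


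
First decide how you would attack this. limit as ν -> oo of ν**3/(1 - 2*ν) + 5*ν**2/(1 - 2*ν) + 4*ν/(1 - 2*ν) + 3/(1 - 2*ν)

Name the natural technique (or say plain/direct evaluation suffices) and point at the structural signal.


Diagnosis: dominant-term comparison — divide through by the highest power of ν; every lower-order term dies and the dominant terms decide the limit. Viewed as a single quotient this is an ∞/∞ form — an at-infinity application of l'Hôpital's rule would also resolve it; comparing leading growth reads the answer without differentiating.


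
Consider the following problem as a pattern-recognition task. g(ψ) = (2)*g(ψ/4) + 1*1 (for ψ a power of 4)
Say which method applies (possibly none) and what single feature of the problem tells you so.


Technique: the master substitution — divide-the-index recursion (ψ/4 inside the call) straightens out once the index is rewritten as 4^m.


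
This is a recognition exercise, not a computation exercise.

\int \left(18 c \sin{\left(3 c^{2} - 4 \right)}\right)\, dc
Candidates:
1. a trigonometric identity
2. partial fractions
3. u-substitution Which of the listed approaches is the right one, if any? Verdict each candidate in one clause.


Diagnosis: u-substitution — spotting that 18 c is a constant multiple of the derivative of 3 c^{2} - 4 is the key observation — substitute u = 3 c^{2} - 4 and the integral becomes one-dimensional in u.
- a trigonometric identity — no even trigonometric power and no product of distinct frequencies to rewrite.
- partial fractions: there is no rational-function structure to decompose.
- u-substitution — a fit — the right tool for this form.
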